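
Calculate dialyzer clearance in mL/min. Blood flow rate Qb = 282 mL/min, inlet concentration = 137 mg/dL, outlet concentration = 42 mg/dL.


K = Qb * (Cb_in - Cb_out) / Cb_in
K = 282 * (137 - 42) / 137
K = 195.5 mL/min


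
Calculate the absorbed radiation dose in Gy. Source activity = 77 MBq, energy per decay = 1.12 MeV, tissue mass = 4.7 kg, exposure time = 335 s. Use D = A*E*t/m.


A = 77 MBq = 7.7000e+07 Bq
E = 1.12 MeV = 1.79424e-13 J
D = A*E*t/m = 7.7000e+07*1.79424e-13*335/4.7
D = 9.8473e-04 Gy


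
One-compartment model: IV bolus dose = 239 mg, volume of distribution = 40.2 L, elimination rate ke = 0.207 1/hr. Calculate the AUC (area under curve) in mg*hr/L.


C0 = Dose/Vd = 239/40.2 = 5.94527 mg/L
AUC = C0/ke = 5.94527/0.207
AUC = 28.72 mg*hr/L


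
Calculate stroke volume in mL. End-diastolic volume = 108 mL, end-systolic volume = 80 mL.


SV = EDV - ESV
SV = 108 - 80
SV = 28 mL


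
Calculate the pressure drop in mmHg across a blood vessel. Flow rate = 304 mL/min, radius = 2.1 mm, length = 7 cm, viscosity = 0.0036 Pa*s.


dP = 8*mu*L*Q / (pi*r^4)
Q = 304 mL/min = 5.06667e-06 m^3/s
dP = 167.181 Pa = 167.181 / 133.322 mmHg = 1.254 mmHg


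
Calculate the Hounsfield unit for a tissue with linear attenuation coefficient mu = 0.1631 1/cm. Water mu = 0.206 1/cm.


HU = ((mu_tissue - mu_water) / mu_water) * 1000
HU = ((0.1631 - 0.206) / 0.206) * 1000
HU = -208.3


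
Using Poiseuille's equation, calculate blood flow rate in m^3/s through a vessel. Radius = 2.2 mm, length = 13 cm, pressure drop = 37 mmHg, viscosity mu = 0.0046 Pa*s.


Q = pi*r^4*dP / (8*mu*L)
r = 0.0022 m, L = 0.13 m
dP = 37 mmHg = 4932.914 Pa
Q = 7.5884e-05 m^3/s


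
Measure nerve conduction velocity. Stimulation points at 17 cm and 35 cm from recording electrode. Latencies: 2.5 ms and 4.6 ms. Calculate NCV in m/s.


Distance = (35 - 17) / 100 = 0.18 m
dt = (4.6 - 2.5) / 1000 = 0.0021 s
NCV = dist / dt = 85.71 m/s


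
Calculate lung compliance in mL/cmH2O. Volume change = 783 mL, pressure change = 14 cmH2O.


C = dV / dP
C = 783 / 14
C = 55.93 mL/cmH2O


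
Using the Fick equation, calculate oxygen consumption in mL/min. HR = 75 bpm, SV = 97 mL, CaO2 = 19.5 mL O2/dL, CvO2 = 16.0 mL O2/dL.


CO = HR*SV = 75*97/1000 = 7.275 L/min
a-v O2 diff = 19.5 - 16.0 = 3.5 mL/dL
VO2 = CO * (CaO2-CvO2) * 10 dL/L
VO2 = 7.275 * 3.5 * 10
VO2 = 254.6 mL/min


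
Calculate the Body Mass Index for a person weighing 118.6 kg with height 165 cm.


BMI = weight / height^2
height = 165 cm = 1.65 m
BMI = 118.6 / 1.65^2
BMI = 43.56 kg/m^2


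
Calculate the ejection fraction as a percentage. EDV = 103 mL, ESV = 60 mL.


SV = EDV - ESV = 103 - 60 = 43 mL
EF = SV/EDV * 100 = 43/103 * 100
EF = 41.75%


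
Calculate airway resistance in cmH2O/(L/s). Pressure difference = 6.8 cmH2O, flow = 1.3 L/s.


R = dP / flow
R = 6.8 / 1.3
R = 5.231 cmH2O/(L/s)


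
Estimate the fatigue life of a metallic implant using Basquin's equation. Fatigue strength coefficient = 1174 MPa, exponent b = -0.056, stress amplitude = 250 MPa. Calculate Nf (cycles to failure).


sigma_a = sigma_f' * (2Nf)^b
2Nf = (sigma_a/sigma_f')^(1/b)
2Nf = (250/1174)^(1/-0.056)
2Nf = 9.8888191e+11
Nf = 4.9444e+11


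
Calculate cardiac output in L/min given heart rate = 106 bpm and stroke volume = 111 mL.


CO = HR * SV
CO = 106 * 111 / 1000
CO = 11.77 L/min


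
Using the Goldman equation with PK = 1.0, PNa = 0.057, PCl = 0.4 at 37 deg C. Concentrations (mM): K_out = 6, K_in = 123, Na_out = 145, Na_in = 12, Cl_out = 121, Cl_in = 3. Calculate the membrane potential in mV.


Vm = (RT/F)*ln((PK*Ko + PNa*Nao + PCl*Cli)/(PK*Ki + PNa*Nai + PCl*Clo))
Numer = 15.465, Denom = 172.084
Vm = -64.39 mV


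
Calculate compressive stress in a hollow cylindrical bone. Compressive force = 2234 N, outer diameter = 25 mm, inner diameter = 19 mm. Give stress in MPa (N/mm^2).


A = pi*(r_o^2 - r_i^2)
r_o = 12.5 mm, r_i = 9.5 mm
A = 207.345 mm^2
sigma = F/A = 2234 / 207.345
sigma = 10.77 MPa


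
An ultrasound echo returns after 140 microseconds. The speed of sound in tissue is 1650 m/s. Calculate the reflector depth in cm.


depth = c * t / 2
t = 140 us = 1.4000e-04 s
depth = 1650 * 1.4000e-04 / 2
depth = 0.1155 m = 11.55 cm


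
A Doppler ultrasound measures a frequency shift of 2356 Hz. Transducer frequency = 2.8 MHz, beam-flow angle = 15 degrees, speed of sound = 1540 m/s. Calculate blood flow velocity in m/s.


v = fd * c / (2 * f0 * cos(theta))
v = 2356 * 1540 / (2 * 2.8000e+06 * cos(15))
v = 0.6708 m/s


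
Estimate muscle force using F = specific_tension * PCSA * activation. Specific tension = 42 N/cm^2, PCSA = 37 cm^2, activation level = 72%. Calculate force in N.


F = sigma * PCSA * activation
F = 42 * 37 * 0.72
F = 1119 N


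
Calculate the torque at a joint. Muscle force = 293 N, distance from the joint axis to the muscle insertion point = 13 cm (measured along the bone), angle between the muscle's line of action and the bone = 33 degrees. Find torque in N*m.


Torque = F * d * sin(theta)   (moment arm = d*sin(theta))
d = 13 cm = 0.13 m
Torque = 293 * 0.13 * sin(33)
Torque = 20.75 N*m


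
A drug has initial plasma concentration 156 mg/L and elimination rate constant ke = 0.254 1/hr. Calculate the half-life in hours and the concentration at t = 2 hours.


t_half = ln(2) / ke = 0.693147 / 0.254 = 2.729 hr
C(t) = C0 * exp(-ke*t) = 156 * exp(-0.254*2)
C(2) = 93.86 mg/L


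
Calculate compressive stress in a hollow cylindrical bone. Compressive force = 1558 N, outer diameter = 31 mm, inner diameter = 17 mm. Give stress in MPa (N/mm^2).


A = pi*(r_o^2 - r_i^2)
r_o = 15.5 mm, r_i = 8.5 mm
A = 527.788 mm^2
sigma = F/A = 1558 / 527.788
sigma = 2.952 MPa


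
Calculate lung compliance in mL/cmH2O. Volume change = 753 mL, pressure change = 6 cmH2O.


C = dV / dP
C = 753 / 6
C = 125.5 mL/cmH2O


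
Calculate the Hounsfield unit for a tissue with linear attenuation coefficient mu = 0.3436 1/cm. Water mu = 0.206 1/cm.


HU = ((mu_tissue - mu_water) / mu_water) * 1000
HU = ((0.3436 - 0.206) / 0.206) * 1000
HU = 668


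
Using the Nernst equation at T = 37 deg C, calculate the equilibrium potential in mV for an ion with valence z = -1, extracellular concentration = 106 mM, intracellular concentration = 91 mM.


E = (RT/(zF)) * ln(C_out/C_in)
T = 37 + 273.15 = 310.15 K
E = (8.314 * 310.15 / (-1 * 96485)) * ln(106/91)
E = -4.078 mV


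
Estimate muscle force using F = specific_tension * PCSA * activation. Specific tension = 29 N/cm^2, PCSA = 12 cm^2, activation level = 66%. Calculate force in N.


F = sigma * PCSA * activation
F = 29 * 12 * 0.66
F = 229.7 N


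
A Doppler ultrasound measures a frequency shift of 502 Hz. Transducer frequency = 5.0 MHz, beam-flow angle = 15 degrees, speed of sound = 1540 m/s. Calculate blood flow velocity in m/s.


v = fd * c / (2 * f0 * cos(theta))
v = 502 * 1540 / (2 * 5.0000e+06 * cos(15))
v = 0.08004 m/s


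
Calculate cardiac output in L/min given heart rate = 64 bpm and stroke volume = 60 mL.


CO = HR * SV
CO = 64 * 60 / 1000
CO = 3.84 L/min


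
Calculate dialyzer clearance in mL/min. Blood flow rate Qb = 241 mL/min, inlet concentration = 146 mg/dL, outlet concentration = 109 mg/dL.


K = Qb * (Cb_in - Cb_out) / Cb_in
K = 241 * (146 - 109) / 146
K = 61.08 mL/min


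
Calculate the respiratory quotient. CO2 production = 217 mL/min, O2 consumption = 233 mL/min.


RQ = VCO2 / VO2
RQ = 217 / 233
RQ = 0.9313


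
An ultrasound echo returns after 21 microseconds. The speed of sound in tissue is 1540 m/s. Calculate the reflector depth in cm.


depth = c * t / 2
t = 21 us = 2.1000e-05 s
depth = 1540 * 2.1000e-05 / 2
depth = 0.01617 m = 1.617 cm


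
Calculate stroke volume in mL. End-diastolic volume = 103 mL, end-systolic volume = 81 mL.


SV = EDV - ESV
SV = 103 - 81
SV = 22 mL


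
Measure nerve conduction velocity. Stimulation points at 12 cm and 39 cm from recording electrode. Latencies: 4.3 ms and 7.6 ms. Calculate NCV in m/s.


Distance = (39 - 12) / 100 = 0.27 m
dt = (7.6 - 4.3) / 1000 = 0.0033 s
NCV = dist / dt = 81.82 m/s


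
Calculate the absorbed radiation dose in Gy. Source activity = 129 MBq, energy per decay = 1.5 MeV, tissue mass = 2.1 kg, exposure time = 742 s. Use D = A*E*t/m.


A = 129 MBq = 1.2900e+08 Bq
E = 1.5 MeV = 2.403e-13 J
D = A*E*t/m = 1.2900e+08*2.403e-13*742/2.1
D = 0.01095 Gy


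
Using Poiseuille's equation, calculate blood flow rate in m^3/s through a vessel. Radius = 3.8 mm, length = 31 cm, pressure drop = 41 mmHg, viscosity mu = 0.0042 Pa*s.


Q = pi*r^4*dP / (8*mu*L)
r = 0.0038 m, L = 0.31 m
dP = 41 mmHg = 5466.202 Pa
Q = 3.4377e-04 m^3/s


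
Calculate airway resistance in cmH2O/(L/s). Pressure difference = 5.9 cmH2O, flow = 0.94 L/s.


R = dP / flow
R = 5.9 / 0.94
R = 6.277 cmH2O/(L/s)


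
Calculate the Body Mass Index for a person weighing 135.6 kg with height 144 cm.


BMI = weight / height^2
height = 144 cm = 1.44 m
BMI = 135.6 / 1.44^2
BMI = 65.39 kg/m^2


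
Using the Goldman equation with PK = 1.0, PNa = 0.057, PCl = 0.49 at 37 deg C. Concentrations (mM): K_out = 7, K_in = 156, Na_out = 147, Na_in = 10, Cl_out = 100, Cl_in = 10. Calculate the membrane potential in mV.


Vm = (RT/F)*ln((PK*Ko + PNa*Nao + PCl*Cli)/(PK*Ki + PNa*Nai + PCl*Clo))
Numer = 20.279, Denom = 205.57
Vm = -61.9 mV


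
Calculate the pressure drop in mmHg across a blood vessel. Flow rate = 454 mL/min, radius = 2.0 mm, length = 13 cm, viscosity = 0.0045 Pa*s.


dP = 8*mu*L*Q / (pi*r^4)
Q = 454 mL/min = 7.56667e-06 m^3/s
dP = 704.5 Pa = 704.5 / 133.322 mmHg = 5.284 mmHg


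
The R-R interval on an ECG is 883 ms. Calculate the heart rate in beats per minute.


HR = 60 / RR_interval(s)
RR = 883 ms = 0.883 s
HR = 60 / 0.883 = 67.95 bpm


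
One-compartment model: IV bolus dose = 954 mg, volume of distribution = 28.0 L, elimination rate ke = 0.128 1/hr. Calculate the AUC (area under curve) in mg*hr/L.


C0 = Dose/Vd = 954/28.0 = 34.0714 mg/L
AUC = C0/ke = 34.0714/0.128
AUC = 266.2 mg*hr/L


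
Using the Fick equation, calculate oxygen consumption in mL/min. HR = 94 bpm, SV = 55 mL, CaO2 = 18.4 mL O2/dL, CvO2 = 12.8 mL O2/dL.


CO = HR*SV = 94*55/1000 = 5.17 L/min
a-v O2 diff = 18.4 - 12.8 = 5.6 mL/dL
VO2 = CO * (CaO2-CvO2) * 10 dL/L
VO2 = 5.17 * 5.6 * 10
VO2 = 289.5 mL/min


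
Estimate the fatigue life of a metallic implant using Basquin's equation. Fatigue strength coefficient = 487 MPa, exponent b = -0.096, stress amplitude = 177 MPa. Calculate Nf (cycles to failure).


sigma_a = sigma_f' * (2Nf)^b
2Nf = (sigma_a/sigma_f')^(1/b)
2Nf = (177/487)^(1/-0.096)
2Nf = 37905.755
Nf = 1.895e+04


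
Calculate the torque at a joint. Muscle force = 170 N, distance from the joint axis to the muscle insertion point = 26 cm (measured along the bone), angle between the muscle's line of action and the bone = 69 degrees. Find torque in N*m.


Torque = F * d * sin(theta)   (moment arm = d*sin(theta))
d = 26 cm = 0.26 m
Torque = 170 * 0.26 * sin(69)
Torque = 41.26 N*m


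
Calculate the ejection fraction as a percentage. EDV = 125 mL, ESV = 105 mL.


SV = EDV - ESV = 125 - 105 = 20 mL
EF = SV/EDV * 100 = 20/125 * 100
EF = 16%


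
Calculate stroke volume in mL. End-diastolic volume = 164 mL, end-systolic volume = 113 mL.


SV = EDV - ESV
SV = 164 - 113
SV = 51 mL


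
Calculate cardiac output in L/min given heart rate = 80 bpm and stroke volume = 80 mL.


CO = HR * SV
CO = 80 * 80 / 1000
CO = 6.4 L/min


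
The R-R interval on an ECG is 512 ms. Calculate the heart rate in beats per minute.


HR = 60 / RR_interval(s)
RR = 512 ms = 0.512 s
HR = 60 / 0.512 = 117.2 bpm


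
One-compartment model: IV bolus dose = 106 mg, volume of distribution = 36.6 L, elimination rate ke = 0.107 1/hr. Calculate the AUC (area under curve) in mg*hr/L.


C0 = Dose/Vd = 106/36.6 = 2.89617 mg/L
AUC = C0/ke = 2.89617/0.107
AUC = 27.07 mg*hr/L


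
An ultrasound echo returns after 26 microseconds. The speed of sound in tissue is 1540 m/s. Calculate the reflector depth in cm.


depth = c * t / 2
t = 26 us = 2.6000e-05 s
depth = 1540 * 2.6000e-05 / 2
depth = 0.02002 m = 2.002 cm


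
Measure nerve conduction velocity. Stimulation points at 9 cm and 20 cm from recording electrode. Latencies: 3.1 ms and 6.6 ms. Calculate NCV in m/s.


Distance = (20 - 9) / 100 = 0.11 m
dt = (6.6 - 3.1) / 1000 = 0.0035 s
NCV = dist / dt = 31.43 m/s


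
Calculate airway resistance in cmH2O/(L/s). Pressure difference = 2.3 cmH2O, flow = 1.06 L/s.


R = dP / flow
R = 2.3 / 1.06
R = 2.17 cmH2O/(L/s)


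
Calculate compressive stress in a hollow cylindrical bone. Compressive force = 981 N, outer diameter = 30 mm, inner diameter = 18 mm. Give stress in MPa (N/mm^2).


A = pi*(r_o^2 - r_i^2)
r_o = 15 mm, r_i = 9 mm
A = 452.389 mm^2
sigma = F/A = 981 / 452.389
sigma = 2.168 MPa


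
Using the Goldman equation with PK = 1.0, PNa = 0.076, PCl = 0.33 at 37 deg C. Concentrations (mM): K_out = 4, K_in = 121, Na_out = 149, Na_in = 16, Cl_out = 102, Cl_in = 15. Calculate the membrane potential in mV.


Vm = (RT/F)*ln((PK*Ko + PNa*Nao + PCl*Cli)/(PK*Ki + PNa*Nai + PCl*Clo))
Numer = 20.274, Denom = 155.876
Vm = -54.51 mV


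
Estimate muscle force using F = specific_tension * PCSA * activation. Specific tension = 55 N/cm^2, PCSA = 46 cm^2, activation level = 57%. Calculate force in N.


F = sigma * PCSA * activation
F = 55 * 46 * 0.57
F = 1442 N


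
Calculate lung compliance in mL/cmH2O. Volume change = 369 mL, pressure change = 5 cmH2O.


C = dV / dP
C = 369 / 5
C = 73.8 mL/cmH2O


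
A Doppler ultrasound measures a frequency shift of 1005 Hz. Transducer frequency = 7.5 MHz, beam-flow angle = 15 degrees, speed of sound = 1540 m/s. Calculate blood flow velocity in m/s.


v = fd * c / (2 * f0 * cos(theta))
v = 1005 * 1540 / (2 * 7.5000e+06 * cos(15))
v = 0.1068 m/s


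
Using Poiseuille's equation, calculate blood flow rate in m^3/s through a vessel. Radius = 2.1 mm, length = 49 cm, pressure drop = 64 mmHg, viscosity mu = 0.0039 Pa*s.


Q = pi*r^4*dP / (8*mu*L)
r = 0.0021 m, L = 0.49 m
dP = 64 mmHg = 8532.608 Pa
Q = 3.4100e-05 m^3/s


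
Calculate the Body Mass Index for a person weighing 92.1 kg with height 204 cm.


BMI = weight / height^2
height = 204 cm = 2.04 m
BMI = 92.1 / 2.04^2
BMI = 22.13 kg/m^2


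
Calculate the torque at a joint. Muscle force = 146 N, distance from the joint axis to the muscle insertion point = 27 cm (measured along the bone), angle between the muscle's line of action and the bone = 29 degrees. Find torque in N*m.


Torque = F * d * sin(theta)   (moment arm = d*sin(theta))
d = 27 cm = 0.27 m
Torque = 146 * 0.27 * sin(29)
Torque = 19.11 N*m


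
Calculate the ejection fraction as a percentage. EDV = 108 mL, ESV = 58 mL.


SV = EDV - ESV = 108 - 58 = 50 mL
EF = SV/EDV * 100 = 50/108 * 100
EF = 46.3%


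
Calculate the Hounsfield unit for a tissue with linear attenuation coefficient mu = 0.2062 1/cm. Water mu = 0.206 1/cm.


HU = ((mu_tissue - mu_water) / mu_water) * 1000
HU = ((0.2062 - 0.206) / 0.206) * 1000
HU = 0.9709


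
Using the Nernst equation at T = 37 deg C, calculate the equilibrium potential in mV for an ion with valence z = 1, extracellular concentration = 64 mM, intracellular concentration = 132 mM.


E = (RT/(zF)) * ln(C_out/C_in)
T = 37 + 273.15 = 310.15 K
E = (8.314 * 310.15 / (1 * 96485)) * ln(64/132)
E = -19.35 mV


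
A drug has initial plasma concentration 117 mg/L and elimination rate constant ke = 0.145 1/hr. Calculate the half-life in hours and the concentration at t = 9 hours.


t_half = ln(2) / ke = 0.693147 / 0.145 = 4.78 hr
C(t) = C0 * exp(-ke*t) = 117 * exp(-0.145*9)
C(9) = 31.73 mg/L


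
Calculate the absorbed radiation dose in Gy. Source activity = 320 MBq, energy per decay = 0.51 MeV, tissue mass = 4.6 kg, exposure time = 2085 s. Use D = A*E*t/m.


A = 320 MBq = 3.2000e+08 Bq
E = 0.51 MeV = 8.1702e-14 J
D = A*E*t/m = 3.2000e+08*8.1702e-14*2085/4.6
D = 0.01185 Gy


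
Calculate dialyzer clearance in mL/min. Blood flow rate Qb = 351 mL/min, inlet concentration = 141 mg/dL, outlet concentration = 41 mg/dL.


K = Qb * (Cb_in - Cb_out) / Cb_in
K = 351 * (141 - 41) / 141
K = 248.9 mL/min


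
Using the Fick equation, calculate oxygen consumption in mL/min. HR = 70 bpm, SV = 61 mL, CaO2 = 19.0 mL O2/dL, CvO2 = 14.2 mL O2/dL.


CO = HR*SV = 70*61/1000 = 4.27 L/min
a-v O2 diff = 19.0 - 14.2 = 4.8 mL/dL
VO2 = CO * (CaO2-CvO2) * 10 dL/L
VO2 = 4.27 * 4.8 * 10
VO2 = 205 mL/min


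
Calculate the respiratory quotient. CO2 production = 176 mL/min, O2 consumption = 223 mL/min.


RQ = VCO2 / VO2
RQ = 176 / 223
RQ = 0.7892


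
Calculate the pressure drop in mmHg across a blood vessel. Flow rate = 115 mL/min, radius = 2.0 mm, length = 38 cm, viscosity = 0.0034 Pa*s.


dP = 8*mu*L*Q / (pi*r^4)
Q = 115 mL/min = 1.91667e-06 m^3/s
dP = 394.121 Pa = 394.121 / 133.322 mmHg = 2.956 mmHg


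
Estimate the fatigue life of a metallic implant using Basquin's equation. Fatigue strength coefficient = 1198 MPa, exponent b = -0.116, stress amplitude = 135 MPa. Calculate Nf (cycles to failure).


sigma_a = sigma_f' * (2Nf)^b
2Nf = (sigma_a/sigma_f')^(1/b)
2Nf = (135/1198)^(1/-0.116)
2Nf = 1.4909894e+08
Nf = 7.4549e+07


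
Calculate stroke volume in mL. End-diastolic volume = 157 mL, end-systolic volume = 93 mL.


SV = EDV - ESV
SV = 157 - 93
SV = 64 mL


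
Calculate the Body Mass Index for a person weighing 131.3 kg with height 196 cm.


BMI = weight / height^2
height = 196 cm = 1.96 m
BMI = 131.3 / 1.96^2
BMI = 34.18 kg/m^2


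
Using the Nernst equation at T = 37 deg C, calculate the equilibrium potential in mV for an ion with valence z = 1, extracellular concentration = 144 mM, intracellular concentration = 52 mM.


E = (RT/(zF)) * ln(C_out/C_in)
T = 37 + 273.15 = 310.15 K
E = (8.314 * 310.15 / (1 * 96485)) * ln(144/52)
E = 27.22 mV


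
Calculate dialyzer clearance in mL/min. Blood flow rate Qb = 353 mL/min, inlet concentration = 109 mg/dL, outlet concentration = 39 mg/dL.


K = Qb * (Cb_in - Cb_out) / Cb_in
K = 353 * (109 - 39) / 109
K = 226.7 mL/min


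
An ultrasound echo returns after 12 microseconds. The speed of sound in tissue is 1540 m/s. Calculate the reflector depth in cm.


depth = c * t / 2
t = 12 us = 1.2000e-05 s
depth = 1540 * 1.2000e-05 / 2
depth = 0.00924 m = 0.924 cm


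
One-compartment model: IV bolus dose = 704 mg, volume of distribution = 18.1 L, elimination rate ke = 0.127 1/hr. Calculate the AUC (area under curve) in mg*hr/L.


C0 = Dose/Vd = 704/18.1 = 38.895 mg/L
AUC = C0/ke = 38.895/0.127
AUC = 306.3 mg*hr/L


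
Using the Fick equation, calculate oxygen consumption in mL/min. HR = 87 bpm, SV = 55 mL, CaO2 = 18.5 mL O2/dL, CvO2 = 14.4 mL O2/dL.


CO = HR*SV = 87*55/1000 = 4.785 L/min
a-v O2 diff = 18.5 - 14.4 = 4.1 mL/dL
VO2 = CO * (CaO2-CvO2) * 10 dL/L
VO2 = 4.785 * 4.1 * 10
VO2 = 196.2 mL/min


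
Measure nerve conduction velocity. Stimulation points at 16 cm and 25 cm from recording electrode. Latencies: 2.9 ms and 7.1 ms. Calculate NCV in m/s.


Distance = (25 - 16) / 100 = 0.09 m
dt = (7.1 - 2.9) / 1000 = 0.0042 s
NCV = dist / dt = 21.43 m/s


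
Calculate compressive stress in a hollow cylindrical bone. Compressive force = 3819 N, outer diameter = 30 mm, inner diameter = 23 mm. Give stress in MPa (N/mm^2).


A = pi*(r_o^2 - r_i^2)
r_o = 15 mm, r_i = 11.5 mm
A = 291.383 mm^2
sigma = F/A = 3819 / 291.383
sigma = 13.11 MPa


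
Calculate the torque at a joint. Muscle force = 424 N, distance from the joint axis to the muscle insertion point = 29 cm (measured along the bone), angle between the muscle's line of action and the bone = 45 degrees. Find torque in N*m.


Torque = F * d * sin(theta)   (moment arm = d*sin(theta))
d = 29 cm = 0.29 m
Torque = 424 * 0.29 * sin(45)
Torque = 86.95 N*m


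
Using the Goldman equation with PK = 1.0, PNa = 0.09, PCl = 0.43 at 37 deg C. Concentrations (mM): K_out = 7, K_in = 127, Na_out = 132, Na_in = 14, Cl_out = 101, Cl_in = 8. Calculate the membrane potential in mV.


Vm = (RT/F)*ln((PK*Ko + PNa*Nao + PCl*Cli)/(PK*Ki + PNa*Nai + PCl*Clo))
Numer = 22.32, Denom = 171.69
Vm = -54.53 mV


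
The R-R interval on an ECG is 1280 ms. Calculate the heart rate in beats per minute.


HR = 60 / RR_interval(s)
RR = 1280 ms = 1.28 s
HR = 60 / 1.28 = 46.88 bpm


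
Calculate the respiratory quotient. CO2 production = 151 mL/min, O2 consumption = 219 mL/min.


RQ = VCO2 / VO2
RQ = 151 / 219
RQ = 0.6895


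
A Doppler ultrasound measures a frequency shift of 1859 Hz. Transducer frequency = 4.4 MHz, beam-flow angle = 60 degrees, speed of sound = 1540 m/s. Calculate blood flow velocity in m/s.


v = fd * c / (2 * f0 * cos(theta))
v = 1859 * 1540 / (2 * 4.4000e+06 * cos(60))
v = 0.6506 m/s


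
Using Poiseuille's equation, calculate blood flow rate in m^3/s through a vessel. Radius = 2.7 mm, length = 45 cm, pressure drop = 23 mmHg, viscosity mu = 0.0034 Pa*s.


Q = pi*r^4*dP / (8*mu*L)
r = 0.0027 m, L = 0.45 m
dP = 23 mmHg = 3066.406 Pa
Q = 4.1827e-05 m^3/s


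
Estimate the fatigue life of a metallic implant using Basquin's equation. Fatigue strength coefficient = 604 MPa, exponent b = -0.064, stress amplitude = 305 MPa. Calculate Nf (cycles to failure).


sigma_a = sigma_f' * (2Nf)^b
2Nf = (sigma_a/sigma_f')^(1/b)
2Nf = (305/604)^(1/-0.064)
2Nf = 43302.919
Nf = 2.165e+04


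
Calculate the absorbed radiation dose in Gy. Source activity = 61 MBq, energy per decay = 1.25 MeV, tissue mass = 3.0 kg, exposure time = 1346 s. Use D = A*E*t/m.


A = 61 MBq = 6.1000e+07 Bq
E = 1.25 MeV = 2.0025e-13 J
D = A*E*t/m = 6.1000e+07*2.0025e-13*1346/3.0
D = 0.005481 Gy


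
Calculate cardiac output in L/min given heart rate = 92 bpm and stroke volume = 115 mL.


CO = HR * SV
CO = 92 * 115 / 1000
CO = 10.58 L/min


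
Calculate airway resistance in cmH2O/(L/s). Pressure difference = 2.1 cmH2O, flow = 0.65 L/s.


R = dP / flow
R = 2.1 / 0.65
R = 3.231 cmH2O/(L/s)


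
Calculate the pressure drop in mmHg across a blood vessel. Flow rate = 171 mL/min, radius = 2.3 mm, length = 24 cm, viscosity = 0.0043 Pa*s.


dP = 8*mu*L*Q / (pi*r^4)
Q = 171 mL/min = 2.85e-06 m^3/s
dP = 267.641 Pa = 267.641 / 133.322 mmHg = 2.007 mmHg


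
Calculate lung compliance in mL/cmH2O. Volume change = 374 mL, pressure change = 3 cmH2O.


C = dV / dP
C = 374 / 3
C = 124.7 mL/cmH2O


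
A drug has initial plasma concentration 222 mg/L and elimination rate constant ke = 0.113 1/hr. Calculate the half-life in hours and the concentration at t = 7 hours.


t_half = ln(2) / ke = 0.693147 / 0.113 = 6.134 hr
C(t) = C0 * exp(-ke*t) = 222 * exp(-0.113*7)
C(7) = 100.7 mg/L


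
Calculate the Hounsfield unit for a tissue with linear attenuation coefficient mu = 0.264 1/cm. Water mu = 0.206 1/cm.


HU = ((mu_tissue - mu_water) / mu_water) * 1000
HU = ((0.264 - 0.206) / 0.206) * 1000
HU = 281.6


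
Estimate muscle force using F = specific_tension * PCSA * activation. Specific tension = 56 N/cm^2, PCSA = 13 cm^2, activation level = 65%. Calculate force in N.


F = sigma * PCSA * activation
F = 56 * 13 * 0.65
F = 473.2 N


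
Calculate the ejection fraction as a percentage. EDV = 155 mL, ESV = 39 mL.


SV = EDV - ESV = 155 - 39 = 116 mL
EF = SV/EDV * 100 = 116/155 * 100
EF = 74.84%


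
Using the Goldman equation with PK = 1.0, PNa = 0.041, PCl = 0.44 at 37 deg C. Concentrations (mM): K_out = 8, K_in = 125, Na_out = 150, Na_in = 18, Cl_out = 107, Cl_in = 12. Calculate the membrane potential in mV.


Vm = (RT/F)*ln((PK*Ko + PNa*Nao + PCl*Cli)/(PK*Ki + PNa*Nai + PCl*Clo))
Numer = 19.43, Denom = 172.818
Vm = -58.41 mV


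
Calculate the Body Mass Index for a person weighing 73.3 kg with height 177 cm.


BMI = weight / height^2
height = 177 cm = 1.77 m
BMI = 73.3 / 1.77^2
BMI = 23.4 kg/m^2


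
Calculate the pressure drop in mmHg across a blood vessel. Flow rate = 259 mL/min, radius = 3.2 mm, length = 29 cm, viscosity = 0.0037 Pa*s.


dP = 8*mu*L*Q / (pi*r^4)
Q = 259 mL/min = 4.31667e-06 m^3/s
dP = 112.483 Pa = 112.483 / 133.322 mmHg = 0.8437 mmHg


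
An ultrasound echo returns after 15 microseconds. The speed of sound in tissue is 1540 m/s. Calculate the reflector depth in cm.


depth = c * t / 2
t = 15 us = 1.5000e-05 s
depth = 1540 * 1.5000e-05 / 2
depth = 0.01155 m = 1.155 cm


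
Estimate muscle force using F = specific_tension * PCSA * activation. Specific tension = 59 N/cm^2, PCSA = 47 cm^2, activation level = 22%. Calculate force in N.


F = sigma * PCSA * activation
F = 59 * 47 * 0.22
F = 610.1 N


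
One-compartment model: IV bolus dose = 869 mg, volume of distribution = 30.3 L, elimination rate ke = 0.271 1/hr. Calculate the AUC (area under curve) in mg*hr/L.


C0 = Dose/Vd = 869/30.3 = 28.6799 mg/L
AUC = C0/ke = 28.6799/0.271
AUC = 105.8 mg*hr/L


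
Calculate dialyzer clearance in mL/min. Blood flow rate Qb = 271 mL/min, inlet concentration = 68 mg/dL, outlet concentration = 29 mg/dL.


K = Qb * (Cb_in - Cb_out) / Cb_in
K = 271 * (68 - 29) / 68
K = 155.4 mL/min


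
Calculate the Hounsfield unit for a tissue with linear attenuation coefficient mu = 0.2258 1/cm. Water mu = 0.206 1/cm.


HU = ((mu_tissue - mu_water) / mu_water) * 1000
HU = ((0.2258 - 0.206) / 0.206) * 1000
HU = 96.12


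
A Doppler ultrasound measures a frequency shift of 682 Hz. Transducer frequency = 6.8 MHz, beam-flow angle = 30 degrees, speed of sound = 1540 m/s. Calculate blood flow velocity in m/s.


v = fd * c / (2 * f0 * cos(theta))
v = 682 * 1540 / (2 * 6.8000e+06 * cos(30))
v = 0.08917 m/s


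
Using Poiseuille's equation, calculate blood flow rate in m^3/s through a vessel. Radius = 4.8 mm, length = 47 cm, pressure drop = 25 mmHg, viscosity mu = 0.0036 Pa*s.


Q = pi*r^4*dP / (8*mu*L)
r = 0.0048 m, L = 0.47 m
dP = 25 mmHg = 3333.05 Pa
Q = 4.1064e-04 m^3/s


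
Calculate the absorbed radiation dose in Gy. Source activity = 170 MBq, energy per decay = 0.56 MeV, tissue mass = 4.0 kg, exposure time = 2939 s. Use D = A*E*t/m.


A = 170 MBq = 1.7000e+08 Bq
E = 0.56 MeV = 8.9712e-14 J
D = A*E*t/m = 1.7000e+08*8.9712e-14*2939/4.0
D = 0.01121 Gy


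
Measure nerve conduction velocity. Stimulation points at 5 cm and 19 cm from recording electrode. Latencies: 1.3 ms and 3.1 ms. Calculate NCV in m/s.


Distance = (19 - 5) / 100 = 0.14 m
dt = (3.1 - 1.3) / 1000 = 0.0018 s
NCV = dist / dt = 77.78 m/s


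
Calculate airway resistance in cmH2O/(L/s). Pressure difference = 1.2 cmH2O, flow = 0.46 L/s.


R = dP / flow
R = 1.2 / 0.46
R = 2.609 cmH2O/(L/s)


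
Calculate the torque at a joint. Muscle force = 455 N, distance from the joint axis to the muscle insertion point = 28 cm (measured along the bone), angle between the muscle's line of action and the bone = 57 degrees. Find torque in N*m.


Torque = F * d * sin(theta)   (moment arm = d*sin(theta))
d = 28 cm = 0.28 m
Torque = 455 * 0.28 * sin(57)
Torque = 106.8 N*m


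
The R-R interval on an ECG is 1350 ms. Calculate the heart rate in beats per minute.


HR = 60 / RR_interval(s)
RR = 1350 ms = 1.35 s
HR = 60 / 1.35 = 44.44 bpm


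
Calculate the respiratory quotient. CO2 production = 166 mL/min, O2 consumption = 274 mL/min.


RQ = VCO2 / VO2
RQ = 166 / 274
RQ = 0.6058


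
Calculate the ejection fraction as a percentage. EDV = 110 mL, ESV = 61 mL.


SV = EDV - ESV = 110 - 61 = 49 mL
EF = SV/EDV * 100 = 49/110 * 100
EF = 44.55%


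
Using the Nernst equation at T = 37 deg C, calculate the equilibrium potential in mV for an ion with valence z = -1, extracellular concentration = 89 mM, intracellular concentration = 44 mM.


E = (RT/(zF)) * ln(C_out/C_in)
T = 37 + 273.15 = 310.15 K
E = (8.314 * 310.15 / (-1 * 96485)) * ln(89/44)
E = -18.83 mV


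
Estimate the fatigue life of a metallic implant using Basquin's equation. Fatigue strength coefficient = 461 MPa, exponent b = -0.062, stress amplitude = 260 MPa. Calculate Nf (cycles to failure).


sigma_a = sigma_f' * (2Nf)^b
2Nf = (sigma_a/sigma_f')^(1/b)
2Nf = (260/461)^(1/-0.062)
2Nf = 10273.895
Nf = 5137


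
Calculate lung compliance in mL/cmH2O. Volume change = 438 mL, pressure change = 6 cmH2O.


C = dV / dP
C = 438 / 6
C = 73 mL/cmH2O


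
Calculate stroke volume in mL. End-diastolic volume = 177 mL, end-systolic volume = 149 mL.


SV = EDV - ESV
SV = 177 - 149
SV = 28 mL


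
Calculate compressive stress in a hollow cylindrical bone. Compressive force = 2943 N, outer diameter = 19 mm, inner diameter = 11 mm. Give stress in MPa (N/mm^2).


A = pi*(r_o^2 - r_i^2)
r_o = 9.5 mm, r_i = 5.5 mm
A = 188.496 mm^2
sigma = F/A = 2943 / 188.496
sigma = 15.61 MPa


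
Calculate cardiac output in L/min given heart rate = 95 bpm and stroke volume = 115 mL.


CO = HR * SV
CO = 95 * 115 / 1000
CO = 10.93 L/min


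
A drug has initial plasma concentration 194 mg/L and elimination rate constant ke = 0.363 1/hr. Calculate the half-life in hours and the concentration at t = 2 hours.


t_half = ln(2) / ke = 0.693147 / 0.363 = 1.909 hr
C(t) = C0 * exp(-ke*t) = 194 * exp(-0.363*2)
C(2) = 93.87 mg/L


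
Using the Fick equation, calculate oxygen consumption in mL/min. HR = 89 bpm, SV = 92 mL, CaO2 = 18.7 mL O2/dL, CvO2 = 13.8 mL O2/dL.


CO = HR*SV = 89*92/1000 = 8.188 L/min
a-v O2 diff = 18.7 - 13.8 = 4.9 mL/dL
VO2 = CO * (CaO2-CvO2) * 10 dL/L
VO2 = 8.188 * 4.9 * 10
VO2 = 401.2 mL/min


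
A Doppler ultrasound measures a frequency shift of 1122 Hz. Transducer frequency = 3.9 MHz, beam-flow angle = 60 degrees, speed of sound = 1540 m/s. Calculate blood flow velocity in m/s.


v = fd * c / (2 * f0 * cos(theta))
v = 1122 * 1540 / (2 * 3.9000e+06 * cos(60))
v = 0.443 m/s


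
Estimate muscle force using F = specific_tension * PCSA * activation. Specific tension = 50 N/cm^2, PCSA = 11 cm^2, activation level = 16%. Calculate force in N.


F = sigma * PCSA * activation
F = 50 * 11 * 0.16
F = 88 N


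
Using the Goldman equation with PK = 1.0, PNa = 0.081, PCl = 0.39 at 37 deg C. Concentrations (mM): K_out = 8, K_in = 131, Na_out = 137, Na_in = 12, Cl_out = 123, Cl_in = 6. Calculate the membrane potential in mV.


Vm = (RT/F)*ln((PK*Ko + PNa*Nao + PCl*Cli)/(PK*Ki + PNa*Nai + PCl*Clo))
Numer = 21.437, Denom = 179.942
Vm = -56.86 mV


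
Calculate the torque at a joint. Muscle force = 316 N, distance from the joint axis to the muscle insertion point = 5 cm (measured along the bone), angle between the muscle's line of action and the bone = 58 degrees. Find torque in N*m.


Torque = F * d * sin(theta)   (moment arm = d*sin(theta))
d = 5 cm = 0.05 m
Torque = 316 * 0.05 * sin(58)
Torque = 13.4 N*m


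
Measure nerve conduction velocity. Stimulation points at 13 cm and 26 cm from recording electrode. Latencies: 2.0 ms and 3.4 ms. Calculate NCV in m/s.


Distance = (26 - 13) / 100 = 0.13 m
dt = (3.4 - 2.0) / 1000 = 0.0014 s
NCV = dist / dt = 92.86 m/s


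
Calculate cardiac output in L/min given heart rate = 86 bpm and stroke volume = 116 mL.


CO = HR * SV
CO = 86 * 116 / 1000
CO = 9.976 L/min


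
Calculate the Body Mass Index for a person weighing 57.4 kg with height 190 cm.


BMI = weight / height^2
height = 190 cm = 1.9 m
BMI = 57.4 / 1.9^2
BMI = 15.9 kg/m^2


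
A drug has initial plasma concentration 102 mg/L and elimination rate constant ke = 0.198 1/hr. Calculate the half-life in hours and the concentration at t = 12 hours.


t_half = ln(2) / ke = 0.693147 / 0.198 = 3.501 hr
C(t) = C0 * exp(-ke*t) = 102 * exp(-0.198*12)
C(12) = 9.478 mg/L


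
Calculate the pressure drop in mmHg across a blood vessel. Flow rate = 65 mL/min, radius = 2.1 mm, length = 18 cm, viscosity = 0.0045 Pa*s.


dP = 8*mu*L*Q / (pi*r^4)
Q = 65 mL/min = 1.08333e-06 m^3/s
dP = 114.897 Pa = 114.897 / 133.322 mmHg = 0.8618 mmHg


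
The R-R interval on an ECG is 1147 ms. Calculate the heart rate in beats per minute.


HR = 60 / RR_interval(s)
RR = 1147 ms = 1.147 s
HR = 60 / 1.147 = 52.31 bpm


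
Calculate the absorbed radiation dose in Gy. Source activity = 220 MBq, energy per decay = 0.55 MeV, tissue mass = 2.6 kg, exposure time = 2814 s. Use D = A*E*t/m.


A = 220 MBq = 2.2000e+08 Bq
E = 0.55 MeV = 8.811e-14 J
D = A*E*t/m = 2.2000e+08*8.811e-14*2814/2.6
D = 0.02098 Gy


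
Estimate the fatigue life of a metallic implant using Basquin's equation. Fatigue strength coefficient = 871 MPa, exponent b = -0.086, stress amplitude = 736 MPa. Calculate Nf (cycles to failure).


sigma_a = sigma_f' * (2Nf)^b
2Nf = (sigma_a/sigma_f')^(1/b)
2Nf = (736/871)^(1/-0.086)
2Nf = 7.0871084
Nf = 3.544


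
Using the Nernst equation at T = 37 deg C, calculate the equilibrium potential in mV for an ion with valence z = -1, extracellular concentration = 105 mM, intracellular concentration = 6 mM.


E = (RT/(zF)) * ln(C_out/C_in)
T = 37 + 273.15 = 310.15 K
E = (8.314 * 310.15 / (-1 * 96485)) * ln(105/6)
E = -76.49 mV


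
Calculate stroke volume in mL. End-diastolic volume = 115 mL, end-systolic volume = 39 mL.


SV = EDV - ESV
SV = 115 - 39
SV = 76 mL


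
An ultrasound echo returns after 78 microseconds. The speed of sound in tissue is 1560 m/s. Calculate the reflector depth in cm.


depth = c * t / 2
t = 78 us = 7.8000e-05 s
depth = 1560 * 7.8000e-05 / 2
depth = 0.06084 m = 6.084 cm


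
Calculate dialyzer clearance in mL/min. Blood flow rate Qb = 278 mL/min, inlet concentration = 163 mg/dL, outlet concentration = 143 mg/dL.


K = Qb * (Cb_in - Cb_out) / Cb_in
K = 278 * (163 - 143) / 163
K = 34.11 mL/min


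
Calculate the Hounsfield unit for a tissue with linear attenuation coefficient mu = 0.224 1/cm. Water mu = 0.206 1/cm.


HU = ((mu_tissue - mu_water) / mu_water) * 1000
HU = ((0.224 - 0.206) / 0.206) * 1000
HU = 87.38


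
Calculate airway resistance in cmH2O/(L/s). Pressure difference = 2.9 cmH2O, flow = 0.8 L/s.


R = dP / flow
R = 2.9 / 0.8
R = 3.625 cmH2O/(L/s)


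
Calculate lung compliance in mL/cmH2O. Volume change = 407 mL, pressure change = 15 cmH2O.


C = dV / dP
C = 407 / 15
C = 27.13 mL/cmH2O


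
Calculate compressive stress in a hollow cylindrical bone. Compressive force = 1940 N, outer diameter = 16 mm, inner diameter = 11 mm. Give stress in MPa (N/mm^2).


A = pi*(r_o^2 - r_i^2)
r_o = 8 mm, r_i = 5.5 mm
A = 106.029 mm^2
sigma = F/A = 1940 / 106.029
sigma = 18.3 MPa


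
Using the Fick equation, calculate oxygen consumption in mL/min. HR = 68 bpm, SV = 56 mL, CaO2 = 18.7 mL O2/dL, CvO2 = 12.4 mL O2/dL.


CO = HR*SV = 68*56/1000 = 3.808 L/min
a-v O2 diff = 18.7 - 12.4 = 6.3 mL/dL
VO2 = CO * (CaO2-CvO2) * 10 dL/L
VO2 = 3.808 * 6.3 * 10
VO2 = 239.9 mL/min


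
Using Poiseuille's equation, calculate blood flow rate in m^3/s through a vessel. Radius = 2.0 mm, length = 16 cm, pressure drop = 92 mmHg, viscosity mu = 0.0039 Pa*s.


Q = pi*r^4*dP / (8*mu*L)
r = 0.002 m, L = 0.16 m
dP = 92 mmHg = 12265.624 Pa
Q = 1.2351e-04 m^3/s


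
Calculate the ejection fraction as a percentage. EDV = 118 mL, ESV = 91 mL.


SV = EDV - ESV = 118 - 91 = 27 mL
EF = SV/EDV * 100 = 27/118 * 100
EF = 22.88%


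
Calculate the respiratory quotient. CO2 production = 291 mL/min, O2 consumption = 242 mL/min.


RQ = VCO2 / VO2
RQ = 291 / 242
RQ = 1.202


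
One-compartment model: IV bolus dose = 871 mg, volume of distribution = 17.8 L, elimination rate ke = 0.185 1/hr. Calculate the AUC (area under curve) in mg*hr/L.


C0 = Dose/Vd = 871/17.8 = 48.9326 mg/L
AUC = C0/ke = 48.9326/0.185
AUC = 264.5 mg*hr/L


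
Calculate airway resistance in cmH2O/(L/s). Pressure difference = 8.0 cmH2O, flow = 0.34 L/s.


R = dP / flow
R = 8.0 / 0.34
R = 23.53 cmH2O/(L/s)


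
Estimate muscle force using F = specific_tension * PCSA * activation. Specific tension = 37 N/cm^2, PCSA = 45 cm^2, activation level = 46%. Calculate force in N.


F = sigma * PCSA * activation
F = 37 * 45 * 0.46
F = 765.9 N


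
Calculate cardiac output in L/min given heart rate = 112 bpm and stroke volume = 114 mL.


CO = HR * SV
CO = 112 * 114 / 1000
CO = 12.77 L/min


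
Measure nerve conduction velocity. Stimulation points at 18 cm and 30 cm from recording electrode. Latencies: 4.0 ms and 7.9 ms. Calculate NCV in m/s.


Distance = (30 - 18) / 100 = 0.12 m
dt = (7.9 - 4.0) / 1000 = 0.0039 s
NCV = dist / dt = 30.77 m/s


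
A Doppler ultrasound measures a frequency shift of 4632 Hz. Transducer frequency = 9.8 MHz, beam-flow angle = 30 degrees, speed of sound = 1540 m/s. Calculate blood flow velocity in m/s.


v = fd * c / (2 * f0 * cos(theta))
v = 4632 * 1540 / (2 * 9.8000e+06 * cos(30))
v = 0.4202 m/s


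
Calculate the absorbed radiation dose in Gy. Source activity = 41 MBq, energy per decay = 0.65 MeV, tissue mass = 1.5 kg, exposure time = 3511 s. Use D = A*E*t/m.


A = 41 MBq = 4.1000e+07 Bq
E = 0.65 MeV = 1.0413e-13 J
D = A*E*t/m = 4.1000e+07*1.0413e-13*3511/1.5
D = 0.009993 Gy


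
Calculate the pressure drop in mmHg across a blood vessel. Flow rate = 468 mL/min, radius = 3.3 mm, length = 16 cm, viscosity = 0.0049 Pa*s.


dP = 8*mu*L*Q / (pi*r^4)
Q = 468 mL/min = 7.8e-06 m^3/s
dP = 131.309 Pa = 131.309 / 133.322 mmHg = 0.9849 mmHg


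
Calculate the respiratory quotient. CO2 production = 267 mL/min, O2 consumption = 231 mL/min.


RQ = VCO2 / VO2
RQ = 267 / 231
RQ = 1.156


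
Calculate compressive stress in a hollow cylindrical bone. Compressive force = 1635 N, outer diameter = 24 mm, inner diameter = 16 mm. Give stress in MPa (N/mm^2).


A = pi*(r_o^2 - r_i^2)
r_o = 12 mm, r_i = 8 mm
A = 251.327 mm^2
sigma = F/A = 1635 / 251.327
sigma = 6.505 MPa


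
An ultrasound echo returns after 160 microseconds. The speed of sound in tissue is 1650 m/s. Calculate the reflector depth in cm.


depth = c * t / 2
t = 160 us = 1.6000e-04 s
depth = 1650 * 1.6000e-04 / 2
depth = 0.132 m = 13.2 cm


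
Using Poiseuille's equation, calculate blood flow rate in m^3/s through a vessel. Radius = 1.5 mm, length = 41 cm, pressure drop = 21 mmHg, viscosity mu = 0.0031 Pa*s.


Q = pi*r^4*dP / (8*mu*L)
r = 0.0015 m, L = 0.41 m
dP = 21 mmHg = 2799.762 Pa
Q = 4.3793e-06 m^3/s


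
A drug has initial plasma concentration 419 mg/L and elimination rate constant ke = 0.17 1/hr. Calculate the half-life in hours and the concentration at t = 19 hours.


t_half = ln(2) / ke = 0.693147 / 0.17 = 4.077 hr
C(t) = C0 * exp(-ke*t) = 419 * exp(-0.17*19)
C(19) = 16.57 mg/L


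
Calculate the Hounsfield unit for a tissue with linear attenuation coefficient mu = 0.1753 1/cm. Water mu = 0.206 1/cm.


HU = ((mu_tissue - mu_water) / mu_water) * 1000
HU = ((0.1753 - 0.206) / 0.206) * 1000
HU = -149


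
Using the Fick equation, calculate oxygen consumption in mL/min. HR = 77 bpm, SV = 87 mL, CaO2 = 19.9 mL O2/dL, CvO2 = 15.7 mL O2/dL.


CO = HR*SV = 77*87/1000 = 6.699 L/min
a-v O2 diff = 19.9 - 15.7 = 4.2 mL/dL
VO2 = CO * (CaO2-CvO2) * 10 dL/L
VO2 = 6.699 * 4.2 * 10
VO2 = 281.4 mL/min


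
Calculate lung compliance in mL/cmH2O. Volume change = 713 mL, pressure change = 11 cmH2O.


C = dV / dP
C = 713 / 11
C = 64.82 mL/cmH2O


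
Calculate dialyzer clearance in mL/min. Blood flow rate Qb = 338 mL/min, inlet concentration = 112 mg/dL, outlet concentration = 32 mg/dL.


K = Qb * (Cb_in - Cb_out) / Cb_in
K = 338 * (112 - 32) / 112
K = 241.4 mL/min


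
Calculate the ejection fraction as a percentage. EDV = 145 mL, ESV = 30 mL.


SV = EDV - ESV = 145 - 30 = 115 mL
EF = SV/EDV * 100 = 115/145 * 100
EF = 79.31%


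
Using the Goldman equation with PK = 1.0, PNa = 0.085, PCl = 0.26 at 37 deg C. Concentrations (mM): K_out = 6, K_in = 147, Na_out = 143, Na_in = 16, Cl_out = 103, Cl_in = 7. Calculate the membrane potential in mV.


Vm = (RT/F)*ln((PK*Ko + PNa*Nao + PCl*Cli)/(PK*Ki + PNa*Nai + PCl*Clo))
Numer = 19.975, Denom = 175.14
Vm = -58.02 mV
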